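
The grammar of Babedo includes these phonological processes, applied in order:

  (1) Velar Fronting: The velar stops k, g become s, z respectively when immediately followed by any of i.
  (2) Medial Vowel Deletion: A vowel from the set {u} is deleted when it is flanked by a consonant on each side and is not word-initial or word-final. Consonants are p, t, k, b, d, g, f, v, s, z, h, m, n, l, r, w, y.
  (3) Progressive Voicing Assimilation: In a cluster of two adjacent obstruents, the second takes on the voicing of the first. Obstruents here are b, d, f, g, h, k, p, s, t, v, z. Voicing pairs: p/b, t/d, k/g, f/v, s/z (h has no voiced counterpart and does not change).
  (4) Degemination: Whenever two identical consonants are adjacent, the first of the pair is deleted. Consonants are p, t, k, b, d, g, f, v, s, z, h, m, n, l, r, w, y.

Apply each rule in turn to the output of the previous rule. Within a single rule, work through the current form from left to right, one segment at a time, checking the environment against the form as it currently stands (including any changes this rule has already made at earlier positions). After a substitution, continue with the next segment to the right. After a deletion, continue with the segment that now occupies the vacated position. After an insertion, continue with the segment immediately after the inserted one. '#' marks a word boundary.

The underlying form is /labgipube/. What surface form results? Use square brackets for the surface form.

(1) Velar Fronting: [labgipube] → [labzipube]
(2) Medial Vowel Deletion: [labzipube] → [labzipbe]
(3) Progressive Voicing Assimilation: [labzipbe] → [labzippe]
(4) Degemination: [labzippe] → [labzipe]

[labzipe]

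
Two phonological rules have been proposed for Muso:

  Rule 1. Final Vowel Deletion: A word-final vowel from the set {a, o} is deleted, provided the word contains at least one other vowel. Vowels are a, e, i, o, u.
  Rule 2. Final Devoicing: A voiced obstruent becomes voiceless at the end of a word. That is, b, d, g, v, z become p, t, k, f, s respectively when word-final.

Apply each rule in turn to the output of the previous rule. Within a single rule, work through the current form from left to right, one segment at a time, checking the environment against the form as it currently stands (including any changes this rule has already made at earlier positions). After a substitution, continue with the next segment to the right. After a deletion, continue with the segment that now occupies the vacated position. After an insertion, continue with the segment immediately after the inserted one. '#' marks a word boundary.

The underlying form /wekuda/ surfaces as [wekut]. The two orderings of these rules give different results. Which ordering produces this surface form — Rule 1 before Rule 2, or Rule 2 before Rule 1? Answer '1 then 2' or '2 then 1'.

Order 1 then 2:
  1 Final Vowel Deletion: [wekuda] → [wekud]
  2 Final Devoicing: [wekud] → [wekut]
  result: [wekut]
Order 2 then 1:
  2 Final Devoicing: no change — [wekuda]
  1 Final Vowel Deletion: [wekuda] → [wekud]
  result: [wekud]

1 then 2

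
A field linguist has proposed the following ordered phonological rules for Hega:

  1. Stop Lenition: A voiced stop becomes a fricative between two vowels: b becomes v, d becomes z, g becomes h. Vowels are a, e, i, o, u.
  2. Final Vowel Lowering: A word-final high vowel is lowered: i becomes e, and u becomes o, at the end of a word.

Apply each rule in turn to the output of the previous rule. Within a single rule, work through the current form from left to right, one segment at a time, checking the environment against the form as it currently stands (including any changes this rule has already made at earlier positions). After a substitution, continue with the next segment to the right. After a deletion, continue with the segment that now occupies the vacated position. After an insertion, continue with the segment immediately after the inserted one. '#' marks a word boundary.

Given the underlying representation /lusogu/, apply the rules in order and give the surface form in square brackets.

[lusoho]

1 Stop Lenition: [lusogu] → [lusohu]
2 Final Vowel Lowering: [lusohu] → [lusoho]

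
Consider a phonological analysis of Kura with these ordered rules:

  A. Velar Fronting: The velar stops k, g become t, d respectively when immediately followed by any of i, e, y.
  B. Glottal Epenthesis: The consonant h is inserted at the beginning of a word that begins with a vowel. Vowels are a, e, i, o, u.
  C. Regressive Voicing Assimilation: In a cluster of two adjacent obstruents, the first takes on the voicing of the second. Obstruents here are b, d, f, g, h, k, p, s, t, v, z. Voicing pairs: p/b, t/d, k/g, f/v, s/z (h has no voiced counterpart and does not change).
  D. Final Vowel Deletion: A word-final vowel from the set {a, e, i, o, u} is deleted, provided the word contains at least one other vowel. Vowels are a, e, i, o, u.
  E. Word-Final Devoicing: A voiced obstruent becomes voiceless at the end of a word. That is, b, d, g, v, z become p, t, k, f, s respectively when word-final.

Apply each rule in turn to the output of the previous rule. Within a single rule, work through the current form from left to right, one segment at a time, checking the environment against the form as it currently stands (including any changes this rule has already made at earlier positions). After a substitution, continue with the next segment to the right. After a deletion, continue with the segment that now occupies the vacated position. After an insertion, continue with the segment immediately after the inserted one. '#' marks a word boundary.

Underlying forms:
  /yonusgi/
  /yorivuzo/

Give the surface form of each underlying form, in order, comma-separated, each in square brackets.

/yonusgi/:
  A Velar Fronting: [yonusgi] → [yonusdi]
  B Glottal Epenthesis: no change — [yonusdi]
  C Regressive Voicing Assimilation: [yonusdi] → [yonuzdi]
  D Final Vowel Deletion: [yonuzdi] → [yonuzd]
  E Word-Final Devoicing: [yonuzd] → [yonuzt]
/yorivuzo/:
  A Velar Fronting: no change — [yorivuzo]
  B Glottal Epenthesis: no change — [yorivuzo]
  C Regressive Voicing Assimilation: no change — [yorivuzo]
  D Final Vowel Deletion: [yorivuzo] → [yorivuz]
  E Word-Final Devoicing: [yorivuz] → [yorivus]

[yonuzt], [yorivus]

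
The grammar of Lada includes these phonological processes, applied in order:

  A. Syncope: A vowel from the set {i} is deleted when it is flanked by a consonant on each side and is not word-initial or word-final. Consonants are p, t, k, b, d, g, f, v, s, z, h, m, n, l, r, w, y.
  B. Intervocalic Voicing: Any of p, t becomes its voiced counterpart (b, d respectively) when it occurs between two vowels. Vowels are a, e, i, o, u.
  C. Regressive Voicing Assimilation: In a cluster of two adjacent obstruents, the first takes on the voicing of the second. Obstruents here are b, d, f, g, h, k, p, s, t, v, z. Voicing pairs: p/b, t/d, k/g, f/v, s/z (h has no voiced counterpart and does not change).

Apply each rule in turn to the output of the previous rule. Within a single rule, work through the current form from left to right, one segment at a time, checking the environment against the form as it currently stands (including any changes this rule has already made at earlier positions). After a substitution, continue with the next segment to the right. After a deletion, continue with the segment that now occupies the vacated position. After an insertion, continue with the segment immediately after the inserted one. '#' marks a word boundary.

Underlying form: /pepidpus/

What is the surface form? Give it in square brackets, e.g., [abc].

A Syncope: [pepidpus] → [pepdpus]
B Intervocalic Voicing: no change — [pepdpus]
C Regressive Voicing Assimilation: [pepdpus] → [pebtpus]

[pebtpus]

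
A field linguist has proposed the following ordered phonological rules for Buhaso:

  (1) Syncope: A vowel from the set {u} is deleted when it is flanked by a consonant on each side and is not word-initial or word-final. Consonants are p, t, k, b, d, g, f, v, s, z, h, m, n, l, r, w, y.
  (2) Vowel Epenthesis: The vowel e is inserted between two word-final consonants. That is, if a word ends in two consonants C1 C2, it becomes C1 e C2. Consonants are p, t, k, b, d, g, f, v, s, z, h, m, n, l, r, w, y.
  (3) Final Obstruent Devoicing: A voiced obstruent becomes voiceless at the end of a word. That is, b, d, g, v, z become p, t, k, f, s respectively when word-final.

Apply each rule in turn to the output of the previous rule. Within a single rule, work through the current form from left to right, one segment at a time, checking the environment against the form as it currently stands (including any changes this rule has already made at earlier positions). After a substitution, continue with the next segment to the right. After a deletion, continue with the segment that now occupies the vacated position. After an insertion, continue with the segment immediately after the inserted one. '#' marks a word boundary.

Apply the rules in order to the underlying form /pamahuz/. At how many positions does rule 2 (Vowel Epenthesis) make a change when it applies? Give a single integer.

(1) Syncope: [pamahuz] → [pamahz]
(2) Vowel Epenthesis: [pamahz] → [pamahez]
(3) Final Obstruent Devoicing: [pamahez] → [pamahes]
Rule 2 changed 1 position(s).

1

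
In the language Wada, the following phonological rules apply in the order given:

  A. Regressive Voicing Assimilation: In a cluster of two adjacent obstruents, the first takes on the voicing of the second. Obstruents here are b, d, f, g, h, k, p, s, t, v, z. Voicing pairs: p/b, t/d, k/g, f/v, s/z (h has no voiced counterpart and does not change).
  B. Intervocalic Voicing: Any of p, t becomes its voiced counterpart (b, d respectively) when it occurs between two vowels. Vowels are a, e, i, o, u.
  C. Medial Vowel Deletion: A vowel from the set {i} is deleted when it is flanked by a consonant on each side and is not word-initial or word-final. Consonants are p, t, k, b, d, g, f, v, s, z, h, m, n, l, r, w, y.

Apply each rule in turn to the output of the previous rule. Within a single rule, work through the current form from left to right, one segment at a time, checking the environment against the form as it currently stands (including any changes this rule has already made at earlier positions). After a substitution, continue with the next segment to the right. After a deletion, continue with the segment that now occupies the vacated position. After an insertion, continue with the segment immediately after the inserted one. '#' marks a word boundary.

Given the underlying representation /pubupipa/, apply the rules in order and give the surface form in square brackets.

A Regressive Voicing Assimilation: no change — [pubupipa]
B Intervocalic Voicing: [pubupipa] → [pububiba]
C Medial Vowel Deletion: [pububiba] → [pububba]

[pububba]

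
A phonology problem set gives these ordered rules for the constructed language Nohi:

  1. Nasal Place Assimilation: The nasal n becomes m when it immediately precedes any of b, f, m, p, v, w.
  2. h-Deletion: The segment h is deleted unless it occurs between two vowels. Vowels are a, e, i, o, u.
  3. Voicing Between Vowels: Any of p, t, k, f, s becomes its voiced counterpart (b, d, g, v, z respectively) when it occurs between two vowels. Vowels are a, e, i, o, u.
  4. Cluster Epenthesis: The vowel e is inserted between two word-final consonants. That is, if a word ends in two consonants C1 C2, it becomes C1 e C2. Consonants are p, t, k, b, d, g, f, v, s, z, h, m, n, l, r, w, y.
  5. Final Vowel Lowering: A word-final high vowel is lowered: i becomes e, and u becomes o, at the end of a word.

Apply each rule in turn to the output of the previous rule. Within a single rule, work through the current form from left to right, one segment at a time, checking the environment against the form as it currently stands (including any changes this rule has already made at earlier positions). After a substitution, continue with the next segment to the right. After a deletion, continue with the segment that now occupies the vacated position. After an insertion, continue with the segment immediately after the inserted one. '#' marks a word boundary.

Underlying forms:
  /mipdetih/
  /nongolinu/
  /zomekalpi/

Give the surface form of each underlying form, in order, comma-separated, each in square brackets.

[mipdede], [nongolino], [zomegalpe]

/mipdetih/:
  1 Nasal Place Assimilation: no change — [mipdetih]
  2 h-Deletion: [mipdetih] → [mipdeti]
  3 Voicing Between Vowels: [mipdeti] → [mipdedi]
  4 Cluster Epenthesis: no change — [mipdedi]
  5 Final Vowel Lowering: [mipdedi] → [mipdede]
/nongolinu/:
  1 Nasal Place Assimilation: no change — [nongolinu]
  2 h-Deletion: no change — [nongolinu]
  3 Voicing Between Vowels: no change — [nongolinu]
  4 Cluster Epenthesis: no change — [nongolinu]
  5 Final Vowel Lowering: [nongolinu] → [nongolino]
/zomekalpi/:
  1 Nasal Place Assimilation: no change — [zomekalpi]
  2 h-Deletion: no change — [zomekalpi]
  3 Voicing Between Vowels: [zomekalpi] → [zomegalpi]
  4 Cluster Epenthesis: no change — [zomegalpi]
  5 Final Vowel Lowering: [zomegalpi] → [zomegalpe]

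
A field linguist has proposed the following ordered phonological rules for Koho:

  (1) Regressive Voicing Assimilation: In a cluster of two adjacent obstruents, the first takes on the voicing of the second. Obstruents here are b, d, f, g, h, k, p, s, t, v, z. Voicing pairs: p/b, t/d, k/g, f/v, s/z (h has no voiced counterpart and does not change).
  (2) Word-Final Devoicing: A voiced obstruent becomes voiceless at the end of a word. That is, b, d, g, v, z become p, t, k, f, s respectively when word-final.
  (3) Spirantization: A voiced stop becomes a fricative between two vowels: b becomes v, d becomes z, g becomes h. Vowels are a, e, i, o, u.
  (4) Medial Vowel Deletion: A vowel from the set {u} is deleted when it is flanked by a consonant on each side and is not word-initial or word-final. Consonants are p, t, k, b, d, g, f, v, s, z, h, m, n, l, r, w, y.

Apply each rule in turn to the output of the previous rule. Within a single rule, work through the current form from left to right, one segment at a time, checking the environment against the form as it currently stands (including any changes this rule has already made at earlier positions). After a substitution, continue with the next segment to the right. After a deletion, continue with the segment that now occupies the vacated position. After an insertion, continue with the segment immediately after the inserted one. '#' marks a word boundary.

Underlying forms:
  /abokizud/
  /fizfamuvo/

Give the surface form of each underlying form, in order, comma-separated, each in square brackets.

/abokizud/:
  (1) Regressive Voicing Assimilation: no change — [abokizud]
  (2) Word-Final Devoicing: [abokizud] → [abokizut]
  (3) Spirantization: [abokizut] → [avokizut]
  (4) Medial Vowel Deletion: [avokizut] → [avokizt]
/fizfamuvo/:
  (1) Regressive Voicing Assimilation: [fizfamuvo] → [fisfamuvo]
  (2) Word-Final Devoicing: no change — [fisfamuvo]
  (3) Spirantization: no change — [fisfamuvo]
  (4) Medial Vowel Deletion: [fisfamuvo] → [fisfamvo]

[avokizt], [fisfamvo]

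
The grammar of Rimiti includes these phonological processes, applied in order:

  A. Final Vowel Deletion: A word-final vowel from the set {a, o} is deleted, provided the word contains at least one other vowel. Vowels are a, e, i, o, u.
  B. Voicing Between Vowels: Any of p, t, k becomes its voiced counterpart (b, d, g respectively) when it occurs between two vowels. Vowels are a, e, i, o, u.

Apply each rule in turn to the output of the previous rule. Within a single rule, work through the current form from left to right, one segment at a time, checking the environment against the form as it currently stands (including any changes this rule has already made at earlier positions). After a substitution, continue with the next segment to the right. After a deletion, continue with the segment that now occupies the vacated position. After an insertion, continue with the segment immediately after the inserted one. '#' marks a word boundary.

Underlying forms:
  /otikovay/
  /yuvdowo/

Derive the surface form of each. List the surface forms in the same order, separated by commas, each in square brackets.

/otikovay/:
  A Final Vowel Deletion: no change — [otikovay]
  B Voicing Between Vowels: [otikovay] → [odigovay]
/yuvdowo/:
  A Final Vowel Deletion: [yuvdowo] → [yuvdow]
  B Voicing Between Vowels: no change — [yuvdow]

[odigovay], [yuvdow]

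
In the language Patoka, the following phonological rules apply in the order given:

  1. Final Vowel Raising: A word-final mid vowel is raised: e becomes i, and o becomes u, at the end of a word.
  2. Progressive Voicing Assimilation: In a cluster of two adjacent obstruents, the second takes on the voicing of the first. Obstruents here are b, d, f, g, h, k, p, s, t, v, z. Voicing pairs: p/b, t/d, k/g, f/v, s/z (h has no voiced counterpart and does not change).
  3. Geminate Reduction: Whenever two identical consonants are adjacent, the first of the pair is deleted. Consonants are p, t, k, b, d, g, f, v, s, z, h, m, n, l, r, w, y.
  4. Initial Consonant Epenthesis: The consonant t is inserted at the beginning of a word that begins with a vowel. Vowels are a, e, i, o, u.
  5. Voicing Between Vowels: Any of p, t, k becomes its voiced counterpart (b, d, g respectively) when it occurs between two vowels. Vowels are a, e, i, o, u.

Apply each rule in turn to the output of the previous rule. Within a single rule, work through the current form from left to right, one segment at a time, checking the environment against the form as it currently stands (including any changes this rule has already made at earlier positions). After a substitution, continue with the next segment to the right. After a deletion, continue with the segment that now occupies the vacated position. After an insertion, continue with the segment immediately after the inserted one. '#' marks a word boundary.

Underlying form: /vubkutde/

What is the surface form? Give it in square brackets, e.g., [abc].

[vubgudi]

1 Final Vowel Raising: [vubkutde] → [vubkutdi]
2 Progressive Voicing Assimilation: [vubkutdi] → [vubgutti]
3 Geminate Reduction: [vubgutti] → [vubguti]
4 Initial Consonant Epenthesis: no change — [vubguti]
5 Voicing Between Vowels: [vubguti] → [vubgudi]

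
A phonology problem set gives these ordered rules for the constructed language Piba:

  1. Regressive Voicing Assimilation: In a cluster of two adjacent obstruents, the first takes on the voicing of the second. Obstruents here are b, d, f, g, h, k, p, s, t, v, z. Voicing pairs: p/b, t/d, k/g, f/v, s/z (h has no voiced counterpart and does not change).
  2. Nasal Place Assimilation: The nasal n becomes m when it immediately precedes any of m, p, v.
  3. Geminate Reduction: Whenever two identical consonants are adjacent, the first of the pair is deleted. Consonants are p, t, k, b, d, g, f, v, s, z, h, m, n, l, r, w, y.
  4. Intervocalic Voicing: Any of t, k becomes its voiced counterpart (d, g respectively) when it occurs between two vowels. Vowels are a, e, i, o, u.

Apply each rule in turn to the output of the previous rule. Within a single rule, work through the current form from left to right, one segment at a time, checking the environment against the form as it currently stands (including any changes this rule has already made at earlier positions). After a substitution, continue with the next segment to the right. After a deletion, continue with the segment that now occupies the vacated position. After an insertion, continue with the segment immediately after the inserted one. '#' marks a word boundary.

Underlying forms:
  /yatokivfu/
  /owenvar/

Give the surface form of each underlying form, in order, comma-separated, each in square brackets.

[yadogifu], [owemvar]

/yatokivfu/:
  1 Regressive Voicing Assimilation: [yatokivfu] → [yatokiffu]
  2 Nasal Place Assimilation: no change — [yatokiffu]
  3 Geminate Reduction: [yatokiffu] → [yatokifu]
  4 Intervocalic Voicing: [yatokifu] → [yadogifu]
/owenvar/:
  1 Regressive Voicing Assimilation: no change — [owenvar]
  2 Nasal Place Assimilation: [owenvar] → [owemvar]
  3 Geminate Reduction: no change — [owemvar]
  4 Intervocalic Voicing: no change — [owemvar]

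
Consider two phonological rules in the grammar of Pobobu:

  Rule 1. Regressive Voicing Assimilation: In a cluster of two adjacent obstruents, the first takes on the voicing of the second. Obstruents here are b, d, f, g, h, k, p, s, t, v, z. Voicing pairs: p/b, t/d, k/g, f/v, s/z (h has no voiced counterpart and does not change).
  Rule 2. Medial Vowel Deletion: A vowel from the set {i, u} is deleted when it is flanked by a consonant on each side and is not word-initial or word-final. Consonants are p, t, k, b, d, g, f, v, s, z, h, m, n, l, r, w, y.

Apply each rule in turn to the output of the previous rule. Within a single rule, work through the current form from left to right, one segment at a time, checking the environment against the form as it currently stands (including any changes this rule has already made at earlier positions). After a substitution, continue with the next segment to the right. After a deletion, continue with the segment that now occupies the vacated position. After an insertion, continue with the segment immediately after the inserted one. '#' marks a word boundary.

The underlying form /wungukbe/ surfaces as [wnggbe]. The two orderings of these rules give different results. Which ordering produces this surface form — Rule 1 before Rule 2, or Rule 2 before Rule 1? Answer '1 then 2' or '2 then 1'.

1 then 2

Order 1 then 2:
  1 Regressive Voicing Assimilation: [wungukbe] → [wungugbe]
  2 Medial Vowel Deletion: [wungugbe] → [wnggbe]
  result: [wnggbe]
Order 2 then 1:
  2 Medial Vowel Deletion: [wungukbe] → [wngkbe]
  1 Regressive Voicing Assimilation: [wngkbe] → [wnkgbe]
  result: [wnkgbe]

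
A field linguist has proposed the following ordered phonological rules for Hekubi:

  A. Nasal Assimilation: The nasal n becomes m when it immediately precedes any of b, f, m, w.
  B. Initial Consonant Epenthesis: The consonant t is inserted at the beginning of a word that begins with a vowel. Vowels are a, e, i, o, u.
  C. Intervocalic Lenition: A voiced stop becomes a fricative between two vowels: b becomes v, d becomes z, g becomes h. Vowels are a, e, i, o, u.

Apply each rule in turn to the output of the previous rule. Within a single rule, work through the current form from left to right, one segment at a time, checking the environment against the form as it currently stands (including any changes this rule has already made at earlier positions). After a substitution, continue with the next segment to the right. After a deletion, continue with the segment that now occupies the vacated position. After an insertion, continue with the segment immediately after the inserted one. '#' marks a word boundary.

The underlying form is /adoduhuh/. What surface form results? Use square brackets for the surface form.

[tazozuhuh]

A Nasal Assimilation: no change — [adoduhuh]
B Initial Consonant Epenthesis: [adoduhuh] → [tadoduhuh]
C Intervocalic Lenition: [tadoduhuh] → [tazozuhuh]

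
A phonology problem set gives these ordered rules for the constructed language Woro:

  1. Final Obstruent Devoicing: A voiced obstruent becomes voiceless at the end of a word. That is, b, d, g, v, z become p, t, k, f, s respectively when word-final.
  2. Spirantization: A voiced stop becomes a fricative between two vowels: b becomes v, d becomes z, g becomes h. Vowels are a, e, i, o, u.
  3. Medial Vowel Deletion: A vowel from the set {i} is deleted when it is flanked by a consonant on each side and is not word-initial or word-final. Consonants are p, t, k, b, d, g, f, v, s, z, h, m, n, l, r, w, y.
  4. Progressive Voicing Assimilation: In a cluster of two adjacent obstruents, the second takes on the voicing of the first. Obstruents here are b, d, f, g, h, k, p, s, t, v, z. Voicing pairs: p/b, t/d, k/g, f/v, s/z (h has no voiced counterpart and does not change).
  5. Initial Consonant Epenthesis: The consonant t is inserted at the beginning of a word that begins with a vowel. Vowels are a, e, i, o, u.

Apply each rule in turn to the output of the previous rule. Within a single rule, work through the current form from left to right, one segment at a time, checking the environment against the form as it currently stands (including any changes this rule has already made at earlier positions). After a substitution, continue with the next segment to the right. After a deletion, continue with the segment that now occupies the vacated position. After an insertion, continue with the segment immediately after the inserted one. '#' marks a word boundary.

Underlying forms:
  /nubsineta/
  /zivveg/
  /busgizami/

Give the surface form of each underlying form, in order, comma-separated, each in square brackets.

[nubzneta], [zvvek], [busksami]

/nubsineta/:
  1 Final Obstruent Devoicing: no change — [nubsineta]
  2 Spirantization: no change — [nubsineta]
  3 Medial Vowel Deletion: [nubsineta] → [nubsneta]
  4 Progressive Voicing Assimilation: [nubsneta] → [nubzneta]
  5 Initial Consonant Epenthesis: no change — [nubzneta]
/zivveg/:
  1 Final Obstruent Devoicing: [zivveg] → [zivvek]
  2 Spirantization: no change — [zivvek]
  3 Medial Vowel Deletion: [zivvek] → [zvvek]
  4 Progressive Voicing Assimilation: no change — [zvvek]
  5 Initial Consonant Epenthesis: no change — [zvvek]
/busgizami/:
  1 Final Obstruent Devoicing: no change — [busgizami]
  2 Spirantization: no change — [busgizami]
  3 Medial Vowel Deletion: [busgizami] → [busgzami]
  4 Progressive Voicing Assimilation: [busgzami] → [busksami]
  5 Initial Consonant Epenthesis: no change — [busksami]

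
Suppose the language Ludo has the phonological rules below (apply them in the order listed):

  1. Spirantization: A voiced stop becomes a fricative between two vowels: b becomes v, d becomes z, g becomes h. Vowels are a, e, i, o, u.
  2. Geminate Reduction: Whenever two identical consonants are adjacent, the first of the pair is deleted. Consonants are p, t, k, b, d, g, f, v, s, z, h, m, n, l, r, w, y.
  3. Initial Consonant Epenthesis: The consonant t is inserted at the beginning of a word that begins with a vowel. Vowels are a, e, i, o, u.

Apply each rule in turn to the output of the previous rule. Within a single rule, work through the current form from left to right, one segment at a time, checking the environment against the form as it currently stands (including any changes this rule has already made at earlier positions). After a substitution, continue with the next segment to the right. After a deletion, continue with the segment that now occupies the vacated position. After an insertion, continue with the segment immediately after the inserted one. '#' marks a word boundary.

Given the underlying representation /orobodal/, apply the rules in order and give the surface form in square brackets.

[torovozal]

1 Spirantization: [orobodal] → [orovozal]
2 Geminate Reduction: no change — [orovozal]
3 Initial Consonant Epenthesis: [orovozal] → [torovozal]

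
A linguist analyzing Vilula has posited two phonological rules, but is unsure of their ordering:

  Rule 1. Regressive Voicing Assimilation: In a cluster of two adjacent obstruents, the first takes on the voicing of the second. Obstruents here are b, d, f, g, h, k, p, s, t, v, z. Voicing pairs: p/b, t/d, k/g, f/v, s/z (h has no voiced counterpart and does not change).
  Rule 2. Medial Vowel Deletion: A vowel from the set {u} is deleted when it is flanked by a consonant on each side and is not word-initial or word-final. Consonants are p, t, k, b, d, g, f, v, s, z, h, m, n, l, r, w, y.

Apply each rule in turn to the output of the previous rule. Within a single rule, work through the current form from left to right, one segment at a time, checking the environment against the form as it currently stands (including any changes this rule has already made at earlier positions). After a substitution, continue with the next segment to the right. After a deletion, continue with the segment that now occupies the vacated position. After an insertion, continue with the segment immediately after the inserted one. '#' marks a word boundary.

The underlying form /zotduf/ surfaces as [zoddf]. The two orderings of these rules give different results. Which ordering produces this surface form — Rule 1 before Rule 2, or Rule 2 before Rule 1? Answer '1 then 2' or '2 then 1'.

Order 1 then 2:
  1 Regressive Voicing Assimilation: [zotduf] → [zodduf]
  2 Medial Vowel Deletion: [zodduf] → [zoddf]
  result: [zoddf]
Order 2 then 1:
  2 Medial Vowel Deletion: [zotduf] → [zotdf]
  1 Regressive Voicing Assimilation: [zotdf] → [zodtf]
  result: [zodtf]

1 then 2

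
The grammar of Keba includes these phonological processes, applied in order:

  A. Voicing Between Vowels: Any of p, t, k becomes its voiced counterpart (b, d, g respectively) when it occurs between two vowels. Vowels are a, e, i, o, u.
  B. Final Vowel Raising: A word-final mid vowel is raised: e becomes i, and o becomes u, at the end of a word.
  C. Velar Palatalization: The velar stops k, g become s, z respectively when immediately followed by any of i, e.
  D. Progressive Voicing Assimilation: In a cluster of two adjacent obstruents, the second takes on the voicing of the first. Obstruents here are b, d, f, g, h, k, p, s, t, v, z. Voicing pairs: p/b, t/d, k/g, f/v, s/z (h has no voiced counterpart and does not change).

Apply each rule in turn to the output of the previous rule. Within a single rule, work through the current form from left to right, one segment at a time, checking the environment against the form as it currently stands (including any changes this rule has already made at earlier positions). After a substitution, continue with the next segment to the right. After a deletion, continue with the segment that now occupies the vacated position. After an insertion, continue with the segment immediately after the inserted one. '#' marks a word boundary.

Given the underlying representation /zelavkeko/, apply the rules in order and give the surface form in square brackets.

A Voicing Between Vowels: [zelavkeko] → [zelavkego]
B Final Vowel Raising: [zelavkego] → [zelavkegu]
C Velar Palatalization: [zelavkegu] → [zelavsegu]
D Progressive Voicing Assimilation: [zelavsegu] → [zelavzegu]

[zelavzegu]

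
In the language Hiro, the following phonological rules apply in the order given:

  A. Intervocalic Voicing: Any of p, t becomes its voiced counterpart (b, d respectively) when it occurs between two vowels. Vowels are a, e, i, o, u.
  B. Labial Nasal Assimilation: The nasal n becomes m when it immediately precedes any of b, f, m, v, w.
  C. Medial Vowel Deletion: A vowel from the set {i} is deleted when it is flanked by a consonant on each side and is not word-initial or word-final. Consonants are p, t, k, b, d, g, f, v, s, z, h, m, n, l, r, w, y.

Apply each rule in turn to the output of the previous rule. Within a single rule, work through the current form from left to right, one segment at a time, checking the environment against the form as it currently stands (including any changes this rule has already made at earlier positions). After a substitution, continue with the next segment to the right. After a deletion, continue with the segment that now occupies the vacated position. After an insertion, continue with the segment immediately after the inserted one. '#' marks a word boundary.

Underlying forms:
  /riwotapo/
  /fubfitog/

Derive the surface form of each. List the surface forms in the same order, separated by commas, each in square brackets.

/riwotapo/:
  A Intervocalic Voicing: [riwotapo] → [riwodabo]
  B Labial Nasal Assimilation: no change — [riwodabo]
  C Medial Vowel Deletion: [riwodabo] → [rwodabo]
/fubfitog/:
  A Intervocalic Voicing: [fubfitog] → [fubfidog]
  B Labial Nasal Assimilation: no change — [fubfidog]
  C Medial Vowel Deletion: [fubfidog] → [fubfdog]

[rwodabo], [fubfdog]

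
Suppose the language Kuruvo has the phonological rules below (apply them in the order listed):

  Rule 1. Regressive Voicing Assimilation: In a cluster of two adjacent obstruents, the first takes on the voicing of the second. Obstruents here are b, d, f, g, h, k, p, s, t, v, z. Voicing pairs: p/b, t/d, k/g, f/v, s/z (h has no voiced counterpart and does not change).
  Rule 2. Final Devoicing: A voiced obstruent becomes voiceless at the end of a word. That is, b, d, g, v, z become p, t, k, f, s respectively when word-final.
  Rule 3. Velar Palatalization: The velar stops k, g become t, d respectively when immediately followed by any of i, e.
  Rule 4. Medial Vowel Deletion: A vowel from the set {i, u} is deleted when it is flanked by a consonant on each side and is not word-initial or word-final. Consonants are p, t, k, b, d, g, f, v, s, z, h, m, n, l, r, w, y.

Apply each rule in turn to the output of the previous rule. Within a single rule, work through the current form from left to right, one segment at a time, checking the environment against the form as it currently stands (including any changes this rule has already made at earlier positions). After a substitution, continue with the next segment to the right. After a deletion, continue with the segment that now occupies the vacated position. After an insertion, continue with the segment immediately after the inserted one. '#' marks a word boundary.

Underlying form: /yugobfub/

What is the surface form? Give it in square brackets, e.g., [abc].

[ygopfp]

Rule 1 Regressive Voicing Assimilation: [yugobfub] → [yugopfub]
Rule 2 Final Devoicing: [yugopfub] → [yugopfup]
Rule 3 Velar Palatalization: no change — [yugopfup]
Rule 4 Medial Vowel Deletion: [yugopfup] → [ygopfp]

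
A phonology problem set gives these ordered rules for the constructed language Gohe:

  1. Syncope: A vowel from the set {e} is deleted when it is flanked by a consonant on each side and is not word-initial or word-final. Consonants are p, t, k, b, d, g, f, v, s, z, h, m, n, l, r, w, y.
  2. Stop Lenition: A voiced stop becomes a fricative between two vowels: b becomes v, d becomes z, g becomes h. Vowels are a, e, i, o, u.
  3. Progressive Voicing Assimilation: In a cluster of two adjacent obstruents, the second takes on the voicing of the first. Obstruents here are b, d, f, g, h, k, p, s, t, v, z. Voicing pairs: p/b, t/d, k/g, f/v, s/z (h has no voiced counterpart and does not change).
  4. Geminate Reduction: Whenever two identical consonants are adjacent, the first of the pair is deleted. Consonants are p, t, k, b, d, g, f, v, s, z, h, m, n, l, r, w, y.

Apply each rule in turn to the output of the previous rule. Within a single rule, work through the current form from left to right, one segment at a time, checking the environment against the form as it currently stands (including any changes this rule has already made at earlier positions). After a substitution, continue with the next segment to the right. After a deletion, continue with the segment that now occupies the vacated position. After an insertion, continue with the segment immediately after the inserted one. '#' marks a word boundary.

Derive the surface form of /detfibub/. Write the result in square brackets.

[dvivub]

1 Syncope: [detfibub] → [dtfibub]
2 Stop Lenition: [dtfibub] → [dtfivub]
3 Progressive Voicing Assimilation: [dtfivub] → [ddvivub]
4 Geminate Reduction: [ddvivub] → [dvivub]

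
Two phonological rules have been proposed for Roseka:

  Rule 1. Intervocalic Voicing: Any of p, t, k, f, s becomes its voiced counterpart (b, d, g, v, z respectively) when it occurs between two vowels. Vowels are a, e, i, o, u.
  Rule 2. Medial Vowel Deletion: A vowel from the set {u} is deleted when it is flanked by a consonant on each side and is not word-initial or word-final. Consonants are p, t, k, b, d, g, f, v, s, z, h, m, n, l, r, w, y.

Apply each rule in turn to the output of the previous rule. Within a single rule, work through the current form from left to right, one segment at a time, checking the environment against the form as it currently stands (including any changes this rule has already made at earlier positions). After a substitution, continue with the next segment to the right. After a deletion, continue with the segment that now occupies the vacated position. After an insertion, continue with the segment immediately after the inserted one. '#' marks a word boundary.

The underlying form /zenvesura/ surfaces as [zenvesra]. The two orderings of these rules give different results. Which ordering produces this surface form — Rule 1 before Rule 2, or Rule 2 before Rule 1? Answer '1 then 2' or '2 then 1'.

2 then 1

Order 1 then 2:
  1 Intervocalic Voicing: [zenvesura] → [zenvezura]
  2 Medial Vowel Deletion: [zenvezura] → [zenvezra]
  result: [zenvezra]
Order 2 then 1:
  2 Medial Vowel Deletion: [zenvesura] → [zenvesra]
  1 Intervocalic Voicing: no change — [zenvesra]
  result: [zenvesra]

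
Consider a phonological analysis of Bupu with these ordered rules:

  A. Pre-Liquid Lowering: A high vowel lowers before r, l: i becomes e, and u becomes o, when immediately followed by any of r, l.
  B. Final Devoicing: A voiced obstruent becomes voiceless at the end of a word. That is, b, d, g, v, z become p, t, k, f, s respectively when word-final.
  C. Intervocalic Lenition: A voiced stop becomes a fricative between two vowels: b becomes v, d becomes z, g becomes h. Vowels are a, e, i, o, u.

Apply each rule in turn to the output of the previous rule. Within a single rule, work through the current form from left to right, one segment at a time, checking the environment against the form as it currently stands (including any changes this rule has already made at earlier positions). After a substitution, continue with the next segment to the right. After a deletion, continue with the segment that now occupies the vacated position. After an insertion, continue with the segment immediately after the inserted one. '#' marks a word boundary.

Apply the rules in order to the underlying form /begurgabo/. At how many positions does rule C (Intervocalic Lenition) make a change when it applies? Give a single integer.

2

A Pre-Liquid Lowering: [begurgabo] → [begorgabo]
B Final Devoicing: no change — [begorgabo]
C Intervocalic Lenition: [begorgabo] → [behorgavo]
Rule C changed 2 position(s).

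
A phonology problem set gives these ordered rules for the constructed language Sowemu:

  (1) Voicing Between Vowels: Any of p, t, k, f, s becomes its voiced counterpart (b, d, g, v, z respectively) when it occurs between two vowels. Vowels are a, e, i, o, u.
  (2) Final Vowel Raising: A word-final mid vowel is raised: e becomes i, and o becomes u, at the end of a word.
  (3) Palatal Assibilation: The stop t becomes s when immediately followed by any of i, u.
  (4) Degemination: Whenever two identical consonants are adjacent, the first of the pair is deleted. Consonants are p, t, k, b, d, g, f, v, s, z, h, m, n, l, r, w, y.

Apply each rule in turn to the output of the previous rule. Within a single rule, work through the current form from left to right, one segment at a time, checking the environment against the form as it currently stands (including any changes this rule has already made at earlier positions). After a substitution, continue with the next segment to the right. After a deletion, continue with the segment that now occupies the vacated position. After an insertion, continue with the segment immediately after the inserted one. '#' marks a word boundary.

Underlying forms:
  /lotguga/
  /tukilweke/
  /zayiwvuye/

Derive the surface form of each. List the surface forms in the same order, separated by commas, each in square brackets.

[lotguga], [sugilwegi], [zayiwvuyi]

/lotguga/:
  (1) Voicing Between Vowels: no change — [lotguga]
  (2) Final Vowel Raising: no change — [lotguga]
  (3) Palatal Assibilation: no change — [lotguga]
  (4) Degemination: no change — [lotguga]
/tukilweke/:
  (1) Voicing Between Vowels: [tukilweke] → [tugilwege]
  (2) Final Vowel Raising: [tugilwege] → [tugilwegi]
  (3) Palatal Assibilation: [tugilwegi] → [sugilwegi]
  (4) Degemination: no change — [sugilwegi]
/zayiwvuye/:
  (1) Voicing Between Vowels: no change — [zayiwvuye]
  (2) Final Vowel Raising: [zayiwvuye] → [zayiwvuyi]
  (3) Palatal Assibilation: no change — [zayiwvuyi]
  (4) Degemination: no change — [zayiwvuyi]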